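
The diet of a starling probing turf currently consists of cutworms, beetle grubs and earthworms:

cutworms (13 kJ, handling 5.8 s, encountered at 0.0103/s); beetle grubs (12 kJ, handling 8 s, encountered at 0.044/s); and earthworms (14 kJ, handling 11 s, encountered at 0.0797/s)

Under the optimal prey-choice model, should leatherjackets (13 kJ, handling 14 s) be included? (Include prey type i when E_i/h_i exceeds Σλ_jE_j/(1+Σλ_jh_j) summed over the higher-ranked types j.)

Yes

Current rate: (0.0103×13 + 0.044×12 + 0.0797×14)/(1 + 0.0103×5.8 + 0.044×8 + 0.0797×11) = 0.7768 kJ/s.
Profitability of leatherjackets: 13/14 = 0.9286 kJ/s.
Since 0.9286 > R, including leatherjackets increases the long-run rate.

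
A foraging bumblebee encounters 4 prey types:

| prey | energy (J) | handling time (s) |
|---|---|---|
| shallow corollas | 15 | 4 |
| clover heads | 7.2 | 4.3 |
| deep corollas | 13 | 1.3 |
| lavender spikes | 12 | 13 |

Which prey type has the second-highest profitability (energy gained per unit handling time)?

Profitability E/h (J/s): shallow corollas = 15/4 = 3.75, clover heads = 7.2/4.3 = 1.67, deep corollas = 13/1.3 = 10, lavender spikes = 12/13 = 0.923.
Ranked: deep corollas > shallow corollas > clover heads > lavender spikes.

shallow corollas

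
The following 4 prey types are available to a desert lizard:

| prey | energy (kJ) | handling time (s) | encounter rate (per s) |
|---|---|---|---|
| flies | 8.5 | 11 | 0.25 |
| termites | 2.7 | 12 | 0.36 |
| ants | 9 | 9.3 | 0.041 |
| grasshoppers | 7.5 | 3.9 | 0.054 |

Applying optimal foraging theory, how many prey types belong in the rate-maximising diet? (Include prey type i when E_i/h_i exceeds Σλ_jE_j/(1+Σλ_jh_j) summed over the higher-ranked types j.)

3

Profitabilities (E/h, kJ/s): grasshoppers 1.92, ants 0.968, flies 0.773, termites 0.225. Add prey in this order while the next type's profitability exceeds the intake rate on those already taken.
Rate on top 1: 0.3345. ants: 0.968 > 0.3345 → include.
Rate on top 2: 0.4862. flies: 0.773 > 0.4862 → include.
Rate on top 3: 0.6677. termites: 0.225 < 0.6677 → exclude; stop.
Optimal diet: grasshoppers, ants, flies — 3 of 4 types.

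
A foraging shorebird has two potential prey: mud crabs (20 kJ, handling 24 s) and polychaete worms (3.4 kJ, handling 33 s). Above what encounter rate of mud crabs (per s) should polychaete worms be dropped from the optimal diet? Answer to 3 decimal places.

0.006 per s

Drop polychaete worms once their profitability E₂/h₂ falls below the rate achievable on mud crabs alone: E₂/h₂ = λE₁/(1 + λh₁).
Solve for λ: λE₁h₂ = E₂(1 + λh₁) → λ(E₁h₂ − E₂h₁) = E₂ → λ = E₂/(E₁h₂ − E₂h₁).
λ = 3.4/(20×33 − 3.4×24) = 3.4/578.4 = 0.005878 per s.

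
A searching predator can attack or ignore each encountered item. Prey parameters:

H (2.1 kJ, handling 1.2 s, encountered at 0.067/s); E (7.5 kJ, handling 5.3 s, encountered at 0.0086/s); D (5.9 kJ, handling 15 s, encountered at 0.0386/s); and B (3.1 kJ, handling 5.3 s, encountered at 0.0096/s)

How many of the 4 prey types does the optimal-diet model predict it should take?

4

Profitabilities (E/h, kJ/s): H 1.75, E 1.42, B 0.585, D 0.393. Add prey in this order while the next type's profitability exceeds the intake rate on those already taken.
Rate on top 1: 0.1302. E: 1.42 > 0.1302 → include.
Rate on top 2: 0.1822. B: 0.585 > 0.1822 → include.
Rate on top 3: 0.1996. D: 0.393 > 0.1996 → include.
Optimal diet: H, E, B, D — 4 of 4 types.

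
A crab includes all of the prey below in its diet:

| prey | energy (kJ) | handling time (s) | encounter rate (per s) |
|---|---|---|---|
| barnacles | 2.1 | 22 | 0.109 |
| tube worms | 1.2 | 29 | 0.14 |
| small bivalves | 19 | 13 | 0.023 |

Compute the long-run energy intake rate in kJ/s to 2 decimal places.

R = (0.109×2.1 + 0.14×1.2 + 0.023×19) / (1 + 0.109×22 + 0.14×29 + 0.023×13) = 0.8339/7.757 = 0.1075 kJ/s.

0.11 kJ/s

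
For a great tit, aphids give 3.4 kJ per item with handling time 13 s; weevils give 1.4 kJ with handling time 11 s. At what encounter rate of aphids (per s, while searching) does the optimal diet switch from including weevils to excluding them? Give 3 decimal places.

Drop weevils once their profitability E₂/h₂ falls below the rate achievable on aphids alone: E₂/h₂ = λE₁/(1 + λh₁).
Solve for λ: λE₁h₂ = E₂(1 + λh₁) → λ(E₁h₂ − E₂h₁) = E₂ → λ = E₂/(E₁h₂ − E₂h₁).
λ = 1.4/(3.4×11 − 1.4×13) = 1.4/19.2 = 0.07292 per s.

0.073 per s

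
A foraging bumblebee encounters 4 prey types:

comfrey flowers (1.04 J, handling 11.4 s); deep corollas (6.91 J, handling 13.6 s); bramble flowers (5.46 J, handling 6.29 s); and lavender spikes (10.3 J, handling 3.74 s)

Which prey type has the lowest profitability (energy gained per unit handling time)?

Profitability E/h (J/s): comfrey flowers = 1.04/11.4 = 0.0912, deep corollas = 6.91/13.6 = 0.508, bramble flowers = 5.46/6.29 = 0.868, lavender spikes = 10.3/3.74 = 2.75.
Ranked: lavender spikes > bramble flowers > deep corollas > comfrey flowers.

comfrey flowers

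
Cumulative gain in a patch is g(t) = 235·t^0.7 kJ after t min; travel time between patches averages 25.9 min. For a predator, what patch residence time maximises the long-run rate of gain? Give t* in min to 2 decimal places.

60.43 min

Maximise g(t)/(T+t): set derivative to zero → g'(t)(T+t) = g(t).
g'(t) = 0.7·235·t^-0.3. Setting 0.7·235·t^-0.3 = 235·t^0.7/(25.9+t) gives 0.7(25.9+t) = t, so 0.30·t = 0.7×25.9.
t* = 0.7×25.9/0.30 = 60.43 min.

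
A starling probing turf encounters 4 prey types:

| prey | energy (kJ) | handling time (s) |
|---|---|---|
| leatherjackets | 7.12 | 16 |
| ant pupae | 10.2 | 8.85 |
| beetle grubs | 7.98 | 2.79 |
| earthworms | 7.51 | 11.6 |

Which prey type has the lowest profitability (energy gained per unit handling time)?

Profitability E/h (kJ/s): leatherjackets = 7.12/16 = 0.445, ant pupae = 10.2/8.85 = 1.15, beetle grubs = 7.98/2.79 = 2.86, earthworms = 7.51/11.6 = 0.647.
Ranked: beetle grubs > ant pupae > earthworms > leatherjackets.

leatherjackets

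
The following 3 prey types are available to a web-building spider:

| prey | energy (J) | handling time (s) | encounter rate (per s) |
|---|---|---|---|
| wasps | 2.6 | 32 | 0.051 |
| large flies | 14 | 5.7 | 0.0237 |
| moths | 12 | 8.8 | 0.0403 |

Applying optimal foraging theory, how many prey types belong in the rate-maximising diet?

2

Rank by E/h (J/s): large flies 2.46, moths 1.36, wasps 0.0813. Include each in turn until the next type's E/h falls below the running intake rate.
Rate on top 1: 0.2923. moths: 1.36 > 0.2923 → include.
Rate on top 2: 0.5473. wasps: 0.0813 < 0.5473 → exclude; stop.
Optimal diet: large flies, moths — 2 of 3 types.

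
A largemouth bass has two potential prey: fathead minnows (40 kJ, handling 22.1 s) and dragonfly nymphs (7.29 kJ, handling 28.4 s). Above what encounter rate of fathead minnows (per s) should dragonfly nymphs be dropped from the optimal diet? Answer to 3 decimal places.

0.007 per s

At the threshold, the rate on fathead minnows alone equals the profitability of dragonfly nymphs: λ·40/(1 + λ·22.1) = 7.29/28.4 = 0.2567.
Rearranging, λ(40 − 0.2567×22.1) = 0.2567, so λ = 0.2567/34.33 = 0.007478 per s.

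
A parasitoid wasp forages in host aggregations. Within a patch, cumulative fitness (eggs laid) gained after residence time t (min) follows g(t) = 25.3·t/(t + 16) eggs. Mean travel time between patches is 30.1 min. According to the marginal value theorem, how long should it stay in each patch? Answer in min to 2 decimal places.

Optimal t* satisfies g'(t*) = g(t*)/(T + t*).
g'(t) = 25.3·16/(t + 16)². Setting 25.3·16/(t+16)² = 25.3t/[(t+16)(30.1+t)] gives 16(30.1+t) = t(t+16), so t² = 16×30.1 = 481.6.
t* = √481.6 = 21.95 min.

21.95 min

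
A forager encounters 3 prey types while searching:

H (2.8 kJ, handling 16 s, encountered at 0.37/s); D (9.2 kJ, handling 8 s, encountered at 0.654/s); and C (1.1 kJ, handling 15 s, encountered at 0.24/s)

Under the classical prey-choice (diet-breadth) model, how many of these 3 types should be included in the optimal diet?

Rank by E/h (kJ/s): D 1.15, H 0.175, C 0.0733. Include each in turn until the next type's E/h falls below the running intake rate.
Rate on top 1: 0.9655. H: 0.175 < 0.9655 → exclude; stop.
Optimal diet: D — 1 of 3 types.

1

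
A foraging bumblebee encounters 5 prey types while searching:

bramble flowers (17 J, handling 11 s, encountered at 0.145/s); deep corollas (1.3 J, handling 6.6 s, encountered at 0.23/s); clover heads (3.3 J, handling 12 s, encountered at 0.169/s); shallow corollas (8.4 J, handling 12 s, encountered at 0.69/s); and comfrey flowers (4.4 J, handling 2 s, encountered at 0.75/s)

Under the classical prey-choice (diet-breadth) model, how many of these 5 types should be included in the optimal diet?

2

Rank by E/h (J/s): comfrey flowers 2.2, bramble flowers 1.55, shallow corollas 0.7, clover heads 0.275, deep corollas 0.197. Include each in turn until the next type's E/h falls below the running intake rate.
Rate on top 1: 1.32. bramble flowers: 1.55 > 1.32 → include.
Rate on top 2: 1.408. shallow corollas: 0.7 < 1.408 → exclude; stop.
Optimal diet: comfrey flowers, bramble flowers — 2 of 5 types.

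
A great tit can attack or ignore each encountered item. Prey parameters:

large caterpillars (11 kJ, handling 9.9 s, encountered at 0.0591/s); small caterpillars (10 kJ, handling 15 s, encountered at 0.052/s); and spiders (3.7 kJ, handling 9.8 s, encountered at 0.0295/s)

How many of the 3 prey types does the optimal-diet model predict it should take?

2

Rank by E/h (kJ/s): large caterpillars 1.11, small caterpillars 0.667, spiders 0.378. Include each in turn until the next type's E/h falls below the running intake rate.
Rate on top 1: 0.4101. small caterpillars: 0.667 > 0.4101 → include.
Rate on top 2: 0.4947. spiders: 0.378 < 0.4947 → exclude; stop.
Optimal diet: large caterpillars, small caterpillars — 2 of 3 types.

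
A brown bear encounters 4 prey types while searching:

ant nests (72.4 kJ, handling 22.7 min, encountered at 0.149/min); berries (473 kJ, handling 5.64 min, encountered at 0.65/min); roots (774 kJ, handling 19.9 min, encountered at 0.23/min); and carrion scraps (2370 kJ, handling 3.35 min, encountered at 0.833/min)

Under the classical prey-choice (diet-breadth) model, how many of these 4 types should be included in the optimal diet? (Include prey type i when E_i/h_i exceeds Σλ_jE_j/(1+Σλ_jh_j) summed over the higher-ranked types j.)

1

Profitabilities (E/h, kJ/min): carrion scraps 707, berries 83.9, roots 38.9, ant nests 3.19. Add prey in this order while the next type's profitability exceeds the intake rate on those already taken.
Rate on top 1: 520.8. berries: 83.9 < 520.8 → exclude; stop.
Optimal diet: carrion scraps — 1 of 4 types.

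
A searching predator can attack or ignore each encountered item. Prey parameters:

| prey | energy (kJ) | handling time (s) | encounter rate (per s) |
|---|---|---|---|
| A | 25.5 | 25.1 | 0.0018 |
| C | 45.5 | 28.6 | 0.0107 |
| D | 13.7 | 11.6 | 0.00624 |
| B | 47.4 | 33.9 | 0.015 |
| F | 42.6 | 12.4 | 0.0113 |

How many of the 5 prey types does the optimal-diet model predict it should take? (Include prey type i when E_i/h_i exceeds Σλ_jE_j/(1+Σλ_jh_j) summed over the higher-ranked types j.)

5

Rank by E/h (kJ/s): F 3.44, C 1.59, B 1.4, D 1.18, A 1.02. Include each in turn until the next type's E/h falls below the running intake rate.
Rate on top 1: 0.4222. C: 1.59 > 0.4222 → include.
Rate on top 2: 0.6695. B: 1.4 > 0.6695 → include.
Rate on top 3: 0.8591. D: 1.18 > 0.8591 → include.
Rate on top 4: 0.8706. A: 1.02 > 0.8706 → include.
Optimal diet: F, C, B, D, A — 5 of 5 types.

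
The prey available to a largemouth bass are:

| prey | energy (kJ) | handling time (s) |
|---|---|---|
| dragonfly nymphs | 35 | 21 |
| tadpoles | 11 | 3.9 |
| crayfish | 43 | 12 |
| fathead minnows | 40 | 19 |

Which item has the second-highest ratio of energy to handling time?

tadpoles

In descending order of E/h:
crayfish: 43/12 = 3.58 kJ/s
tadpoles: 11/3.9 = 2.82 kJ/s
fathead minnows: 40/19 = 2.11 kJ/s
dragonfly nymphs: 35/21 = 1.67 kJ/s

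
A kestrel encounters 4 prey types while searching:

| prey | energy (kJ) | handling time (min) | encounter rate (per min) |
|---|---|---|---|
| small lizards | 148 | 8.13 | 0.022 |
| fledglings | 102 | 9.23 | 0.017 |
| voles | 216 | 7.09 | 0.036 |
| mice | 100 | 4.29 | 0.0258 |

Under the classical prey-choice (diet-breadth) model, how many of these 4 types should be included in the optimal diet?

Profitabilities (E/h, kJ/min): voles 30.5, mice 23.3, small lizards 18.2, fledglings 11.1. Add prey in this order while the next type's profitability exceeds the intake rate on those already taken.
Rate on top 1: 6.195. mice: 23.3 > 6.195 → include.
Rate on top 2: 7.582. small lizards: 18.2 > 7.582 → include.
Rate on top 3: 8.812. fledglings: 11.1 > 8.812 → include.
Optimal diet: voles, mice, small lizards, fledglings — 4 of 4 types.

4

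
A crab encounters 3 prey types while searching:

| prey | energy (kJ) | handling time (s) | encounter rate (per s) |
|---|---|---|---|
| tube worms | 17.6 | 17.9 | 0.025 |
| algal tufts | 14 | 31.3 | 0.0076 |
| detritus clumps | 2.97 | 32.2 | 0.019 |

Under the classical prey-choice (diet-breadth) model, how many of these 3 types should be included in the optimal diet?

2

E/h in descending order: tube worms 0.983, algal tufts 0.447, detritus clumps 0.0922 kJ/s. The optimal diet is the largest prefix of this list for which every included type satisfies E_i/h_i > R on the types above it.
Rate on top 1: 0.304. algal tufts: 0.447 > 0.304 → include.
Rate on top 2: 0.3242. detritus clumps: 0.0922 < 0.3242 → exclude; stop.
Optimal diet: tube worms, algal tufts — 2 of 3 types.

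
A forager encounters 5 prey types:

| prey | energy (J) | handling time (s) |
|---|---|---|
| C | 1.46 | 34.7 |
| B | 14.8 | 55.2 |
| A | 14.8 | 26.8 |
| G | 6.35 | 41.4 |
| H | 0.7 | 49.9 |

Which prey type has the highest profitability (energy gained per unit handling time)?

A

Profitability E/h (J/s): C = 1.46/34.7 = 0.0421, B = 14.8/55.2 = 0.268, A = 14.8/26.8 = 0.552, G = 6.35/41.4 = 0.153, H = 0.7/49.9 = 0.014.
Ranked: A > B > G > C > H.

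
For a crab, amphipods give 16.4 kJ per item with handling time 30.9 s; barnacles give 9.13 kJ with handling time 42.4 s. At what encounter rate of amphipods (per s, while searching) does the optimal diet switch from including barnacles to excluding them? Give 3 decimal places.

The zero-one rule: include barnacles iff E₂/h₂ > λE₁/(1+λh₁). Equality gives the switch point.
λE₁h₂ = E₂ + λE₂h₁ ⇒ λ = E₂/(E₁h₂ − E₂h₁) = 9.13/(695.4 − 282.1) = 0.02209 per s.

0.022 per s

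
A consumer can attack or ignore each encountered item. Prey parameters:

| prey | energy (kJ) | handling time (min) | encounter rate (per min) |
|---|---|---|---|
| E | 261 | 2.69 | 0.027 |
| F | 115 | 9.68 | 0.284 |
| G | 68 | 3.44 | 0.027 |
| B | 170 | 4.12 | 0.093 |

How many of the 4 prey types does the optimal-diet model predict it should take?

3

E/h in descending order: E 97, B 41.3, G 19.8, F 11.9 kJ/min. The optimal diet is the largest prefix of this list for which every included type satisfies E_i/h_i > R on the types above it.
Rate on top 1: 6.57. B: 41.3 > 6.57 → include.
Rate on top 2: 15.7. G: 19.8 > 15.7 → include.
Rate on top 3: 15.94. F: 11.9 < 15.94 → exclude; stop.
Optimal diet: E, B, G — 3 of 4 types.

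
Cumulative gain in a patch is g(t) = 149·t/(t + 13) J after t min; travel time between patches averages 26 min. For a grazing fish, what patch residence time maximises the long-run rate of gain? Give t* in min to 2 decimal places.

By the marginal value theorem, leave when the instantaneous gain rate g'(t) equals the habitat-wide average g(t)/(T + t).
g'(t) = 149·13/(t + 13)². Setting 149·13/(t+13)² = 149t/[(t+13)(26+t)] gives 13(26+t) = t(t+13), so t² = 13×26 = 338.
t* = √338 = 18.38 min.

18.38 min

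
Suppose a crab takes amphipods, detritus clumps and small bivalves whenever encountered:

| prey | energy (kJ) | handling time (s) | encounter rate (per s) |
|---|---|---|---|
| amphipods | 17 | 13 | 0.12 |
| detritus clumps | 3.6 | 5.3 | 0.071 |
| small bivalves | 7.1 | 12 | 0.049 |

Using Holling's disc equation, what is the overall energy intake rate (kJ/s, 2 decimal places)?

R = (0.12×17 + 0.071×3.6 + 0.049×7.1) / (1 + 0.12×13 + 0.071×5.3 + 0.049×12) = 2.643/3.524 = 0.7501 kJ/s.

0.75 kJ/s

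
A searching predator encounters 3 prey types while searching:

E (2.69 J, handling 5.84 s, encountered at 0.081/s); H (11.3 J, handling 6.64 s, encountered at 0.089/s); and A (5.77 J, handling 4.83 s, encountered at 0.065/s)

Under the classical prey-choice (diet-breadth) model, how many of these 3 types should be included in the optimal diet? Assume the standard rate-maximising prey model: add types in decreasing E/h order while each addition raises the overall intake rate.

Profitabilities (E/h, J/s): H 1.7, A 1.19, E 0.461. Add prey in this order while the next type's profitability exceeds the intake rate on those already taken.
Rate on top 1: 0.6321. A: 1.19 > 0.6321 → include.
Rate on top 2: 0.7248. E: 0.461 < 0.7248 → exclude; stop.
Optimal diet: H, A — 2 of 3 types.

2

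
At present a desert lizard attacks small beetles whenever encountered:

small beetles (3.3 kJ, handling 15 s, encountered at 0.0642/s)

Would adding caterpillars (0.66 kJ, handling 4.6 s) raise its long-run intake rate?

Intake rate on the current diet: R = (0.0642×3.3) / (1 + 0.0642×15) = 0.2119/1.963 = 0.1079 kJ/s.
caterpillars: E/h = 0.66/4.6 = 0.1435 kJ/s.
0.1435 > 0.1079, so adding caterpillars raises the average — include it.

Yes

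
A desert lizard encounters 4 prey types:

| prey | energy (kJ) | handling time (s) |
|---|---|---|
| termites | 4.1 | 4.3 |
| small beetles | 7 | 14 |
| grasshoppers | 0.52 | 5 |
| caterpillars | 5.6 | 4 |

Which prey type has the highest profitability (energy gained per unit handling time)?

Profitability E/h (kJ/s): termites = 4.1/4.3 = 0.953, small beetles = 7/14 = 0.5, grasshoppers = 0.52/5 = 0.104, caterpillars = 5.6/4 = 1.4.
Ranked: caterpillars > termites > small beetles > grasshoppers.

caterpillars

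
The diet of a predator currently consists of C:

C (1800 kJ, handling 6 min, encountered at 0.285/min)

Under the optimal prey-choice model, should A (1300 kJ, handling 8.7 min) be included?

On C alone, R = ΣλE/(1+Σλh) = 513/2.71 = 189.3 kJ/min.
A: E/h = 1300/8.7 = 149.4 kJ/min.
Since 149.4 < R, time spent handling A is better spent searching.

No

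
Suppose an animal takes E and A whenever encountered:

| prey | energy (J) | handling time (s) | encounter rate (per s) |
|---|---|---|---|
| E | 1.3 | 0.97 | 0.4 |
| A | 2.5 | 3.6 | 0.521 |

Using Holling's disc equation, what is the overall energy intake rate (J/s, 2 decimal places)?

Energy encountered per unit search time: 0.4×1.3 + 0.521×2.5 = 1.823 J/s.
Handling time per unit search time: 0.4×0.97 + 0.521×3.6 = 2.264.
Rate = 1.823/(1 + 2.264) = 0.5584 J/s.

0.56 J/s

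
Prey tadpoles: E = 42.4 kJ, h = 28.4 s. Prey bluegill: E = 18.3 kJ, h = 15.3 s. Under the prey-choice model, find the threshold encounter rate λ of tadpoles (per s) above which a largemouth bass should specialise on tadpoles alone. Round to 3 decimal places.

Drop bluegill once their profitability E₂/h₂ falls below the rate achievable on tadpoles alone: E₂/h₂ = λE₁/(1 + λh₁).
Solve for λ: λE₁h₂ = E₂(1 + λh₁) → λ(E₁h₂ − E₂h₁) = E₂ → λ = E₂/(E₁h₂ − E₂h₁).
λ = 18.3/(42.4×15.3 − 18.3×28.4) = 18.3/129 = 0.1419 per s.

0.142 per s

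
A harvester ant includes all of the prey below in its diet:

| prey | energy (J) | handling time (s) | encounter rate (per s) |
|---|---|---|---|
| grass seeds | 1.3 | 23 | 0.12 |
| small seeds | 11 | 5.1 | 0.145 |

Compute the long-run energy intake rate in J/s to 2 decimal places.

0.39 J/s

Energy encountered per unit search time: 0.12×1.3 + 0.145×11 = 1.751 J/s.
Handling time per unit search time: 0.12×23 + 0.145×5.1 = 3.499.
Rate = 1.751/(1 + 3.499) = 0.3892 J/s.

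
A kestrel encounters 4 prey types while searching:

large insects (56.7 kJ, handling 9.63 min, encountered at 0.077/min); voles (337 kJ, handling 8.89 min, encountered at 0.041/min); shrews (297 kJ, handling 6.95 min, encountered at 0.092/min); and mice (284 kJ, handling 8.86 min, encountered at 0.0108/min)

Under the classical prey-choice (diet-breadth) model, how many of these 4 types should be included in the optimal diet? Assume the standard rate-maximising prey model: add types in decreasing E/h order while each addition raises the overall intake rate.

3

Rank by E/h (kJ/min): shrews 42.7, voles 37.9, mice 32.1, large insects 5.89. Include each in turn until the next type's E/h falls below the running intake rate.
Rate on top 1: 16.67. voles: 37.9 > 16.67 → include.
Rate on top 2: 20.53. mice: 32.1 > 20.53 → include.
Rate on top 3: 21.06. large insects: 5.89 < 21.06 → exclude; stop.
Optimal diet: shrews, voles, mice — 3 of 4 types.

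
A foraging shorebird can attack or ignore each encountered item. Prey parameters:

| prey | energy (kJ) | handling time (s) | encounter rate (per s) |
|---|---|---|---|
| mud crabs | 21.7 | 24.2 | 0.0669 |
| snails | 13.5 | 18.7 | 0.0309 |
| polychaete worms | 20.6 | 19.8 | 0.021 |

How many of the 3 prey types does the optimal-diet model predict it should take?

3

E/h in descending order: polychaete worms 1.04, mud crabs 0.897, snails 0.722 kJ/s. The optimal diet is the largest prefix of this list for which every included type satisfies E_i/h_i > R on the types above it.
Rate on top 1: 0.3056. mud crabs: 0.897 > 0.3056 → include.
Rate on top 2: 0.6209. snails: 0.722 > 0.6209 → include.
Optimal diet: polychaete worms, mud crabs, snails — 3 of 3 types.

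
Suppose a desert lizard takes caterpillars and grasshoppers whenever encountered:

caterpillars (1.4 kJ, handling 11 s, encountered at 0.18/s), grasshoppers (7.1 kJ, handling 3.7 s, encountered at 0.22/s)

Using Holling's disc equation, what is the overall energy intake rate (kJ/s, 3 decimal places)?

Energy encountered per unit search time: 0.18×1.4 + 0.22×7.1 = 1.814 kJ/s.
Handling time per unit search time: 0.18×11 + 0.22×3.7 = 2.794.
Rate = 1.814/(1 + 2.794) = 0.4781 kJ/s.

0.478 kJ/s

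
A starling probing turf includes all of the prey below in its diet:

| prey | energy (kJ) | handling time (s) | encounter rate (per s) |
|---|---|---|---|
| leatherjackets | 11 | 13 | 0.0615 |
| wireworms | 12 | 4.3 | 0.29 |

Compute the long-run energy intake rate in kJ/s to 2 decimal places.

R = (0.0615×11 + 0.29×12) / (1 + 0.0615×13 + 0.29×4.3) = 4.156/3.046 = 1.364 kJ/s.

1.36 kJ/s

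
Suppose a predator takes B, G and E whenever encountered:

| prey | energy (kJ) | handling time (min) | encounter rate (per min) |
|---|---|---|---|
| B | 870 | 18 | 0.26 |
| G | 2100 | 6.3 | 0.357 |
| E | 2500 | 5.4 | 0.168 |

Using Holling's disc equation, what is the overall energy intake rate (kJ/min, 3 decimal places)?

157.973 kJ/min

R = (0.26×870 + 0.357×2100 + 0.168×2500) / (1 + 0.26×18 + 0.357×6.3 + 0.168×5.4) = 1396/8.836 = 158 kJ/min.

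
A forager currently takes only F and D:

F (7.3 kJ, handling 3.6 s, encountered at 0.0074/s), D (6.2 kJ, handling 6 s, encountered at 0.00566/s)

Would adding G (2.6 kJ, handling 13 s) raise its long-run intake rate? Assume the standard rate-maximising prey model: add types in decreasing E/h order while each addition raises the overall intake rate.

Yes

Intake rate on the current diet: R = (0.0074×7.3 + 0.00566×6.2) / (1 + 0.0074×3.6 + 0.00566×6) = 0.08911/1.061 = 0.08402 kJ/s.
G: E/h = 2.6/13 = 0.2 kJ/s.
Since 0.2 > R, including G increases the long-run rate.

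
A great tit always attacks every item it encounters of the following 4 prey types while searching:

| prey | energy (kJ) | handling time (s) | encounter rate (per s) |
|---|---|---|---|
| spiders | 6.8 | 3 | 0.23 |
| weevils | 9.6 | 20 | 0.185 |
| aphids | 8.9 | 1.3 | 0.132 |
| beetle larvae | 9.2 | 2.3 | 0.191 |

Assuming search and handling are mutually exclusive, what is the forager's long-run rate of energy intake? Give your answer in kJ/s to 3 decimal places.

Energy encountered per unit search time: 0.23×6.8 + 0.185×9.6 + 0.132×8.9 + 0.191×9.2 = 6.272 kJ/s.
Handling time per unit search time: 0.23×3 + 0.185×20 + 0.132×1.3 + 0.191×2.3 = 5.001.
Rate = 6.272/(1 + 5.001) = 1.045 kJ/s.

1.045 kJ/s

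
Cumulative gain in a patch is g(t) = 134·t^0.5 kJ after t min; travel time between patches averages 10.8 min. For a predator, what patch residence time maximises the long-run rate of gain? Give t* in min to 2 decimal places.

10.80 min

By the marginal value theorem, leave when the instantaneous gain rate g'(t) equals the habitat-wide average g(t)/(T + t).
g'(t) = 0.5·134·t^-0.5. Setting 0.5·134·t^-0.5 = 134·t^0.5/(10.8+t) gives 0.5(10.8+t) = t, so 0.50·t = 0.5×10.8.
t* = 0.5×10.8/0.50 = 10.8 min.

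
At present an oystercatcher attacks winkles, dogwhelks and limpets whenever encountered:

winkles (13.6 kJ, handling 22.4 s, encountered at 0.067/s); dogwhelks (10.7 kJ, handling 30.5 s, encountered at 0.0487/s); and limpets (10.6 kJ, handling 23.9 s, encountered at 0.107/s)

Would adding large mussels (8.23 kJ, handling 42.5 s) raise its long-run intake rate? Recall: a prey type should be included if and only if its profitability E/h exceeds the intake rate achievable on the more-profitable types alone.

On winkles, dogwhelks and limpets alone, R = ΣλE/(1+Σλh) = 2.566/6.543 = 0.3922 kJ/s.
Profitability of large mussels: 8.23/42.5 = 0.1936 kJ/s.
0.1936 < 0.3922, so adding large mussels would lower the average — exclude it.

No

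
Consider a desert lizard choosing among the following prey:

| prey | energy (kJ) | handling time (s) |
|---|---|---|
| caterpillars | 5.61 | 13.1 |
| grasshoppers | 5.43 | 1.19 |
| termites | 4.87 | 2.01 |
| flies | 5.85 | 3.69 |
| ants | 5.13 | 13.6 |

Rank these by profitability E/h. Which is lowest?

ants

Profitability E/h (kJ/s): caterpillars = 5.61/13.1 = 0.428, grasshoppers = 5.43/1.19 = 4.56, termites = 4.87/2.01 = 2.42, flies = 5.85/3.69 = 1.59, ants = 5.13/13.6 = 0.377.
Ranked: grasshoppers > termites > flies > caterpillars > ants.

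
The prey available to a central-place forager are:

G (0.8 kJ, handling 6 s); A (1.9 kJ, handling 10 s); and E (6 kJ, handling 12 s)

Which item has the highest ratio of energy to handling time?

Profitability E/h (kJ/s): G = 0.8/6 = 0.133, A = 1.9/10 = 0.19, E = 6/12 = 0.5.
Ranked: E > A > G.

E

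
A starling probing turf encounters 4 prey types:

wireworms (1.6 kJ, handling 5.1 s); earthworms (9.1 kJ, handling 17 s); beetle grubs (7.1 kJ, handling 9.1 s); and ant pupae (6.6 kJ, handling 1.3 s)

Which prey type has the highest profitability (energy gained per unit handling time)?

Profitability E/h (kJ/s): wireworms = 1.6/5.1 = 0.314, earthworms = 9.1/17 = 0.535, beetle grubs = 7.1/9.1 = 0.78, ant pupae = 6.6/1.3 = 5.08.
Ranked: ant pupae > beetle grubs > earthworms > wireworms.

ant pupae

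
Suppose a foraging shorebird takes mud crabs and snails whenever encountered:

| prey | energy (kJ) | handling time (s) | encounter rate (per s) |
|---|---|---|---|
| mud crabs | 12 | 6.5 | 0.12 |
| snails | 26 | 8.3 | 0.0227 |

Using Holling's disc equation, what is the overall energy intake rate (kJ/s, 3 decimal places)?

1.031 kJ/s

R = (0.12×12 + 0.0227×26) / (1 + 0.12×6.5 + 0.0227×8.3) = 2.03/1.968 = 1.031 kJ/s.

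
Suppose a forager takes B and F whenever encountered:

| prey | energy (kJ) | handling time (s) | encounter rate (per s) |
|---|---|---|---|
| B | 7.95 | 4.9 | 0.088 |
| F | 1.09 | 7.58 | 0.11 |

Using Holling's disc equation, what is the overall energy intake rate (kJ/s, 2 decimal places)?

0.36 kJ/s

R = Σλ_iE_i / (1 + Σλ_ih_i)
Numerator: 0.088×7.95 + 0.11×1.09 = 0.8195
Denominator: 1 + 0.088×4.9 + 0.11×7.58 = 2.265
R = 0.8195/2.265 = 0.3618 kJ/s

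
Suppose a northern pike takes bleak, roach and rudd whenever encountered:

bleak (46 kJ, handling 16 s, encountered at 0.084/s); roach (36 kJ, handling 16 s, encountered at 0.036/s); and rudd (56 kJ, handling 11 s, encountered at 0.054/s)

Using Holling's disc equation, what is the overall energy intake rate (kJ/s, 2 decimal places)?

2.33 kJ/s

R = Σλ_iE_i / (1 + Σλ_ih_i)
Numerator: 0.084×46 + 0.036×36 + 0.054×56 = 8.184
Denominator: 1 + 0.084×16 + 0.036×16 + 0.054×11 = 3.514
R = 8.184/3.514 = 2.329 kJ/s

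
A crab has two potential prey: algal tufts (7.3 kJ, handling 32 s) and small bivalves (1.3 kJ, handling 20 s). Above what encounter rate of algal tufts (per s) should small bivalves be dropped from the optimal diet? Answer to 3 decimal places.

0.012 per s

The zero-one rule: include small bivalves iff E₂/h₂ > λE₁/(1+λh₁). Equality gives the switch point.
λE₁h₂ = E₂ + λE₂h₁ ⇒ λ = E₂/(E₁h₂ − E₂h₁) = 1.3/(146 − 41.6) = 0.01245 per s.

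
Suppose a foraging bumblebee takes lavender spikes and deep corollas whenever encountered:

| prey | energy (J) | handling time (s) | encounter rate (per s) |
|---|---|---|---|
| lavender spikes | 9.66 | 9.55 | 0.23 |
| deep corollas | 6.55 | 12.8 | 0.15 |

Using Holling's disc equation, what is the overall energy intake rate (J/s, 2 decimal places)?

R = Σλ_iE_i / (1 + Σλ_ih_i)
Numerator: 0.23×9.66 + 0.15×6.55 = 3.204
Denominator: 1 + 0.23×9.55 + 0.15×12.8 = 5.117
R = 3.204/5.117 = 0.6263 J/s

0.63 J/s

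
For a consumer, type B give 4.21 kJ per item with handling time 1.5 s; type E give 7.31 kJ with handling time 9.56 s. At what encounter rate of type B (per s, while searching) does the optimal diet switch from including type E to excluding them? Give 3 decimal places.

The zero-one rule: include type E iff E₂/h₂ > λE₁/(1+λh₁). Equality gives the switch point.
λE₁h₂ = E₂ + λE₂h₁ ⇒ λ = E₂/(E₁h₂ − E₂h₁) = 7.31/(40.25 − 10.96) = 0.2496 per s.

0.250 per s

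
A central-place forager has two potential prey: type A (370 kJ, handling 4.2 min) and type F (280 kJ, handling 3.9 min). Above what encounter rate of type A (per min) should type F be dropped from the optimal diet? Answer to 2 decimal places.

The zero-one rule: include type F iff E₂/h₂ > λE₁/(1+λh₁). Equality gives the switch point.
λE₁h₂ = E₂ + λE₂h₁ ⇒ λ = E₂/(E₁h₂ − E₂h₁) = 280/(1443 − 1176) = 1.049 per min.

1.05 per min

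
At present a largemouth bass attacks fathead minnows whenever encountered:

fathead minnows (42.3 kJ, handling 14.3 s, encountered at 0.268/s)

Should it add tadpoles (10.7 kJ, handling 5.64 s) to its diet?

No

On fathead minnows alone, R = ΣλE/(1+Σλh) = 11.34/4.832 = 2.346 kJ/s.
Profitability of tadpoles: 10.7/5.64 = 1.897 kJ/s.
Since 1.897 < R, time spent handling tadpoles is better spent searching.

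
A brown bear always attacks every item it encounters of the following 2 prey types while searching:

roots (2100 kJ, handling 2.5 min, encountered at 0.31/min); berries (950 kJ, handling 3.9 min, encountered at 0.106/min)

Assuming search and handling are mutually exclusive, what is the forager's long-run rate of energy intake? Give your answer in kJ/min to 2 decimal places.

R = Σλ_iE_i / (1 + Σλ_ih_i)
Numerator: 0.31×2100 + 0.106×950 = 751.7
Denominator: 1 + 0.31×2.5 + 0.106×3.9 = 2.188
R = 751.7/2.188 = 343.5 kJ/min

343.49 kJ/min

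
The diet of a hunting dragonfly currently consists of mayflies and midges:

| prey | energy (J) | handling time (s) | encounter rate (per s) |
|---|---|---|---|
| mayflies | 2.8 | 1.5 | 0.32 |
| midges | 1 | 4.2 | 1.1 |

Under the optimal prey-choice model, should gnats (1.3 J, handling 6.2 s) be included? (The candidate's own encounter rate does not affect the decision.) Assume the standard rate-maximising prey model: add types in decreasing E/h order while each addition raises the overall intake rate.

No

Intake rate on the current diet: R = (0.32×2.8 + 1.1×1) / (1 + 0.32×1.5 + 1.1×4.2) = 1.996/6.1 = 0.3272 J/s.
gnats: E/h = 1.3/6.2 = 0.2097 J/s.
0.2097 < 0.3272, so adding gnats would lower the average — exclude it.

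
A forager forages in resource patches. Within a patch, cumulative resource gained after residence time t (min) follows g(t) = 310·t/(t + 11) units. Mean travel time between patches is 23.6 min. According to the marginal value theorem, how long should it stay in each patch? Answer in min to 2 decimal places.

16.11 min

Maximise g(t)/(T+t): set derivative to zero → g'(t)(T+t) = g(t).
g'(t) = 310·11/(t + 11)². Setting 310·11/(t+11)² = 310t/[(t+11)(23.6+t)] gives 11(23.6+t) = t(t+11), so t² = 11×23.6 = 259.6.
t* = √259.6 = 16.11 min.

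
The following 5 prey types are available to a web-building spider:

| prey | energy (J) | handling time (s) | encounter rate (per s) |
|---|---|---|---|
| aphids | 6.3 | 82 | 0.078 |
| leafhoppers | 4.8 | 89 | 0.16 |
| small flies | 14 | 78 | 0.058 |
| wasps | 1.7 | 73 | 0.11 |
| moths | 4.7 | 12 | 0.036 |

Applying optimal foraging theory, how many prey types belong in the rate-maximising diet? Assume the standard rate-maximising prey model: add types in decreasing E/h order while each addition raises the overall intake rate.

Rank by E/h (J/s): moths 0.392, small flies 0.179, aphids 0.0768, leafhoppers 0.0539, wasps 0.0233. Include each in turn until the next type's E/h falls below the running intake rate.
Rate on top 1: 0.1182. small flies: 0.179 > 0.1182 → include.
Rate on top 2: 0.1647. aphids: 0.0768 < 0.1647 → exclude; stop.
Optimal diet: moths, small flies — 2 of 5 types.

2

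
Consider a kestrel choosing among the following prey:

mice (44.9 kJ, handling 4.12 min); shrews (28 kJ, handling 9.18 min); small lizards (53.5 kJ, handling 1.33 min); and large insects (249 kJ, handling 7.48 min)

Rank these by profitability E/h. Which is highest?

Profitability E/h (kJ/min): mice = 44.9/4.12 = 10.9, shrews = 28/9.18 = 3.05, small lizards = 53.5/1.33 = 40.2, large insects = 249/7.48 = 33.3.
Ranked: small lizards > large insects > mice > shrews.

small lizards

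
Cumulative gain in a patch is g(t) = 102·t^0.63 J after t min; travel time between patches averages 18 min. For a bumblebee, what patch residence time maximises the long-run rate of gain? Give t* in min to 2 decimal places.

Maximise g(t)/(T+t): set derivative to zero → g'(t)(T+t) = g(t).
g'(t) = 0.63·102·t^-0.37. Setting 0.63·102·t^-0.37 = 102·t^0.63/(18+t) gives 0.63(18+t) = t, so 0.37·t = 0.63×18.
t* = 0.63×18/0.37 = 30.65 min.

30.65 min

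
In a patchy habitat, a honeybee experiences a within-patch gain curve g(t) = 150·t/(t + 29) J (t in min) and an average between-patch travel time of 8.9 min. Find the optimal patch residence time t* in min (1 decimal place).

By the marginal value theorem, leave when the instantaneous gain rate g'(t) equals the habitat-wide average g(t)/(T + t).
g'(t) = 150·29/(t + 29)². Setting 150·29/(t+29)² = 150t/[(t+29)(8.9+t)] gives 29(8.9+t) = t(t+29), so t² = 29×8.9 = 258.1.
t* = √258.1 = 16.07 min.

16.1 min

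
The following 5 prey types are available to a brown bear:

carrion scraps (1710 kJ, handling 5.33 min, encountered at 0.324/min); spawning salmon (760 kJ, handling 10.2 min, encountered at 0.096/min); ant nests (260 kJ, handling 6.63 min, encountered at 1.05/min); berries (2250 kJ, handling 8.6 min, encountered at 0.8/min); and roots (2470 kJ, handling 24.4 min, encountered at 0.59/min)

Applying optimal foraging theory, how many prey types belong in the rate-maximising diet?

2

E/h in descending order: carrion scraps 321, berries 262, roots 101, spawning salmon 74.5, ant nests 39.2 kJ/min. The optimal diet is the largest prefix of this list for which every included type satisfies E_i/h_i > R on the types above it.
Rate on top 1: 203.2. berries: 262 > 203.2 → include.
Rate on top 2: 245. roots: 101 < 245 → exclude; stop.
Optimal diet: carrion scraps, berries — 2 of 5 types.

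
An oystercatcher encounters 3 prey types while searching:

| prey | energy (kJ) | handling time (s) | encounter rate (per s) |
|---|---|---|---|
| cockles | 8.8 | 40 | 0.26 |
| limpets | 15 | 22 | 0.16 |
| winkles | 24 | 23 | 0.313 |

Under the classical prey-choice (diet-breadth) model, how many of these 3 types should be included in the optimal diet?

Profitabilities (E/h, kJ/s): winkles 1.04, limpets 0.682, cockles 0.22. Add prey in this order while the next type's profitability exceeds the intake rate on those already taken.
Rate on top 1: 0.9162. limpets: 0.682 < 0.9162 → exclude; stop.
Optimal diet: winkles — 1 of 3 types.

1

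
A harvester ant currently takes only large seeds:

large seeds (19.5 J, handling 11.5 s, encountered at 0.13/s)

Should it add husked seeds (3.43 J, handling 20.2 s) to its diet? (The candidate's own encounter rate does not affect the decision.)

No

On large seeds alone, R = ΣλE/(1+Σλh) = 2.535/2.495 = 1.016 J/s.
Profitability of husked seeds: 3.43/20.2 = 0.1698 J/s.
Since 0.1698 < R, time spent handling husked seeds is better spent searching.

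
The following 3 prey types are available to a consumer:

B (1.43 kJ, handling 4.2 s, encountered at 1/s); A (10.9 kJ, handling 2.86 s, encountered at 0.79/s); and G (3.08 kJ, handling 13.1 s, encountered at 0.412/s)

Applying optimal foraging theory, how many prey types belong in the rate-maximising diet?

E/h in descending order: A 3.81, B 0.34, G 0.235 kJ/s. The optimal diet is the largest prefix of this list for which every included type satisfies E_i/h_i > R on the types above it.
Rate on top 1: 2.642. B: 0.34 < 2.642 → exclude; stop.
Optimal diet: A — 1 of 3 types.

1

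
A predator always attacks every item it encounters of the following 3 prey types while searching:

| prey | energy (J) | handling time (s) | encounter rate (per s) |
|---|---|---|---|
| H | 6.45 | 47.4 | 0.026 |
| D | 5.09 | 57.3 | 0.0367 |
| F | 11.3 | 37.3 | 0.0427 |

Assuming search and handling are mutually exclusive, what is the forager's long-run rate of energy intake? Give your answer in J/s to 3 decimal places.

0.141 J/s

Energy encountered per unit search time: 0.026×6.45 + 0.0367×5.09 + 0.0427×11.3 = 0.837 J/s.
Handling time per unit search time: 0.026×47.4 + 0.0367×57.3 + 0.0427×37.3 = 4.928.
Rate = 0.837/(1 + 4.928) = 0.1412 J/s.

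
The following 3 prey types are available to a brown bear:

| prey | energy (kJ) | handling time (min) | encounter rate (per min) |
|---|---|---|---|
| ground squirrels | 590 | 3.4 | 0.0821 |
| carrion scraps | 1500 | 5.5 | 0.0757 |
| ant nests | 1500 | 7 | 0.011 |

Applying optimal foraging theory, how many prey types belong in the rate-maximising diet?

Rank by E/h (kJ/min): carrion scraps 273, ant nests 214, ground squirrels 174. Include each in turn until the next type's E/h falls below the running intake rate.
Rate on top 1: 80.17. ant nests: 214 > 80.17 → include.
Rate on top 2: 87.09. ground squirrels: 174 > 87.09 → include.
Optimal diet: carrion scraps, ant nests, ground squirrels — 3 of 3 types.

3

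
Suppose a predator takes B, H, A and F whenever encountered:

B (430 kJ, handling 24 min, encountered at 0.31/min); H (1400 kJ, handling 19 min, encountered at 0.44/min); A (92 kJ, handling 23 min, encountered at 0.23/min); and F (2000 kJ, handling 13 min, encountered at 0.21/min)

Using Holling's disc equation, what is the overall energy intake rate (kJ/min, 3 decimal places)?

47.964 kJ/min

R = (0.31×430 + 0.44×1400 + 0.23×92 + 0.21×2000) / (1 + 0.31×24 + 0.44×19 + 0.23×23 + 0.21×13) = 1190/24.82 = 47.96 kJ/min.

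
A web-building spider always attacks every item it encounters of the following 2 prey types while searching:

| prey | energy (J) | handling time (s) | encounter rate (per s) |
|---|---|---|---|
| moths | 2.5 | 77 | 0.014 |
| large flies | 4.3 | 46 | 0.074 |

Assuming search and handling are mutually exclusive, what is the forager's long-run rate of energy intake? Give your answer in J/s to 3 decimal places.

0.064 J/s

R = (0.014×2.5 + 0.074×4.3) / (1 + 0.014×77 + 0.074×46) = 0.3532/5.482 = 0.06443 J/s.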